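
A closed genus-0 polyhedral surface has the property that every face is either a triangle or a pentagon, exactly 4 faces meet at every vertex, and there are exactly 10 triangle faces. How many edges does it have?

Let x be the number of pentagons; then F = 10 + x.
Edge–face incidences: 2E = 3·10 + 5·x = 30 + 5x.
Every vertex has degree 4, so 4V = 2E.
Euler: V − E + F = 2 ⇒ (2E)/4 − E + (10 + x) = 2.
Multiply by 8: 2·(2E) − 4·(2E) + 8·(10 + x) = 16, i.e. 80 + 8x − 2·(30 + 5x) = 16.
Collecting terms: −2x + 20 = 16, so −2x = −4, so x = 2.
Then 2E = 30 + 5·2 = 40, so E = 20, V = 2E/4 = 10, F = 10 + 2 = 12.

20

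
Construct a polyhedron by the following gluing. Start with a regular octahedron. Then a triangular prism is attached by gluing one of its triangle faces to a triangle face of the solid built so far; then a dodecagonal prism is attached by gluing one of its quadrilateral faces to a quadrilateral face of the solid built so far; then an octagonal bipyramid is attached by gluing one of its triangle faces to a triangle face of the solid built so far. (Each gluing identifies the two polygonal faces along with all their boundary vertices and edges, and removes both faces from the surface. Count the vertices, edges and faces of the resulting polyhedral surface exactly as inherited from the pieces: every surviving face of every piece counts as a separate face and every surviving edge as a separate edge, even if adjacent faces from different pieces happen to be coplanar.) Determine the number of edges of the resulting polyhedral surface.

A regular octahedron: V=6, E=12, F=8.
Attach a triangular prism (V=6, E=9, F=5) along a 3-gon: merge 3 vertices and 3 edges, delete both glued faces → V=9, E=18, F=11.
Attach a dodecagonal prism (V=24, E=36, F=14) along a 4-gon: merge 4 vertices and 4 edges, delete both glued faces → V=29, E=50, F=23.
Attach an octagonal bipyramid (V=10, E=24, F=16) along a 3-gon: merge 3 vertices and 3 edges, delete both glued faces → V=36, E=71, F=37.
Check: V − E + F = 36 − 71 + 37 = 2.

71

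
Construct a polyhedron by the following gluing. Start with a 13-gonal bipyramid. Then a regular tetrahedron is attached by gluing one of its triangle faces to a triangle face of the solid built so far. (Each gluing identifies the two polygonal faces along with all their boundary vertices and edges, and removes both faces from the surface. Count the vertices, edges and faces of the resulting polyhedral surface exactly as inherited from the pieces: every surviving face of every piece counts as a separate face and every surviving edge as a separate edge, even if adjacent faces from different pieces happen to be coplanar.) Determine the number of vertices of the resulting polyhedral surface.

A 13-gonal bipyramid: V=15, E=39, F=26.
Attach a regular tetrahedron (V=4, E=6, F=4) along a 3-gon: merge 3 vertices and 3 edges, delete both glued faces → V=16, E=42, F=28.
Check: V − E + F = 16 − 42 + 28 = 2.

16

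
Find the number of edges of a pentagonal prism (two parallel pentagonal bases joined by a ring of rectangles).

A prism on an n-gon has two n-gon bases and n rectangular sides: V = 2·5 = 10, E = 3·5 = 15, F = 5 + 2 = 7.
Check: V − E + F = 10 − 15 + 7 = 2.

15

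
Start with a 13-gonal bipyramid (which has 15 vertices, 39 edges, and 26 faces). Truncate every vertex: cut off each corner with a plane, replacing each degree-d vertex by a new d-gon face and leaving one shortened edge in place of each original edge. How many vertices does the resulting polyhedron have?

Truncation replaces each original edge-end by a new vertex, so V′ = 2E = 78.
Each original edge survives, and each old vertex of degree d contributes d new edges; summing degrees gives Σd = 2E, so E′ = E + 2E = 3E = 117.
Each original face survives and each original vertex becomes one new face: F′ = F + V = 41.

78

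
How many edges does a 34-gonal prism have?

102

A prism on an n-gon has two n-gon bases and n rectangular sides: V = 2·34 = 68, E = 3·34 = 102, F = 34 + 2 = 36.
Check: V − E + F = 68 − 102 + 36 = 2.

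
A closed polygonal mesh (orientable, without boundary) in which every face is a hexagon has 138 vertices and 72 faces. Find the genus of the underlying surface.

Every face is a hexagon, so 2E = 6·72 = 432, giving E = 216.
χ = V − E + F = 138 − 216 + 72 = -6.
For a closed orientable surface χ = 2 − 2g, so g = (2 − (-6))/2 = 4.

4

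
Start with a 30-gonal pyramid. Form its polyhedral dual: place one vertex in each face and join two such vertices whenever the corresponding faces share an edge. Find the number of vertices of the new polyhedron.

The base solid has V = 31, E = 60, F = 31.
The dual swaps V and F and preserves E: V′ = F = 31, E′ = E = 60, F′ = V = 31.

31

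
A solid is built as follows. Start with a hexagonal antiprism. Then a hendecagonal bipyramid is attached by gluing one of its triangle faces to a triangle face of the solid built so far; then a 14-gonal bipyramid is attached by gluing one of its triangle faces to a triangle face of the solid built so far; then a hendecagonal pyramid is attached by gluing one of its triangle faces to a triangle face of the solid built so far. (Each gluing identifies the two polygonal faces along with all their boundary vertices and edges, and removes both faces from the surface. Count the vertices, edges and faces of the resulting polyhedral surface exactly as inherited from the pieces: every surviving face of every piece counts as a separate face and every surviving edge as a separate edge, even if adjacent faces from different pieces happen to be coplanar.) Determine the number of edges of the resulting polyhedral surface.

112

A hexagonal antiprism: V=12, E=24, F=14.
Attach a hendecagonal bipyramid (V=13, E=33, F=22) along a 3-gon: merge 3 vertices and 3 edges, delete both glued faces → V=22, E=54, F=34.
Attach a 14-gonal bipyramid (V=16, E=42, F=28) along a 3-gon: merge 3 vertices and 3 edges, delete both glued faces → V=35, E=93, F=60.
Attach a hendecagonal pyramid (V=12, E=22, F=12) along a 3-gon: merge 3 vertices and 3 edges, delete both glued faces → V=44, E=112, F=70.
Check: V − E + F = 44 − 112 + 70 = 2.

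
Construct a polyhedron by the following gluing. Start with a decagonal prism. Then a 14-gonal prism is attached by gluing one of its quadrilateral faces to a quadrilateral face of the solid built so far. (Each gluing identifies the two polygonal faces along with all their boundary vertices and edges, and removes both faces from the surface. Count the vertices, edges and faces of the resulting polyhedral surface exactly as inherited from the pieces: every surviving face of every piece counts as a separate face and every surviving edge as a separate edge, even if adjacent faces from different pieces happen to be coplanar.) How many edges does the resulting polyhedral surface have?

A decagonal prism: V=20, E=30, F=12.
Attach a 14-gonal prism (V=28, E=42, F=16) along a 4-gon: merge 4 vertices and 4 edges, delete both glued faces → V=44, E=68, F=26.
Check: V − E + F = 44 − 68 + 26 = 2.

68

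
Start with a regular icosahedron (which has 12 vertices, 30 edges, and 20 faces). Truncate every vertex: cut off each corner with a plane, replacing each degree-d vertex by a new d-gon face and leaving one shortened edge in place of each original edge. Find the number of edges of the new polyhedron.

90

Truncation replaces each original edge-end by a new vertex, so V′ = 2E = 60.
Each original edge survives, and each old vertex of degree d contributes d new edges; summing degrees gives Σd = 2E, so E′ = E + 2E = 3E = 90.
Each original face survives and each original vertex becomes one new face: F′ = F + V = 32.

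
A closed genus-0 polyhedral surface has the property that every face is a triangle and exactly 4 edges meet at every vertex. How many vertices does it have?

Each face has 3 edges and each edge borders two faces, so 2E = 3F.
Each vertex has degree 4, so 4V = 2E and hence V = 3F/4.
Euler: V − E + F = 2 ⇒ (3F/4) − (3F/2) + F = 2.
Multiply by 8: (6 − 12 + 8)F = 16, i.e. 2F = 16.
So F = 8, E = 3·8/2 = 12, V = 3·8/4 = 6.

6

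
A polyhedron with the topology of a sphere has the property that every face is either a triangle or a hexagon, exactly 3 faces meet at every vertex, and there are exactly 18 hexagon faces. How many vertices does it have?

Let x be the number of triangles; then F = 18 + x.
Edge–face incidences: 2E = 6·18 + 3·x = 108 + 3x.
Every vertex has degree 3, so 3V = 2E.
Euler: V − E + F = 2 ⇒ (2E)/3 − E + (18 + x) = 2.
Multiply by 6: 2·(2E) − 3·(2E) + 6·(18 + x) = 12, i.e. 108 + 6x − (108 + 3x) = 12.
Collecting terms: 3x = 12, so x = 4.
Then 2E = 108 + 3·4 = 120, so E = 60, V = 2E/3 = 40, F = 18 + 4 = 22.

40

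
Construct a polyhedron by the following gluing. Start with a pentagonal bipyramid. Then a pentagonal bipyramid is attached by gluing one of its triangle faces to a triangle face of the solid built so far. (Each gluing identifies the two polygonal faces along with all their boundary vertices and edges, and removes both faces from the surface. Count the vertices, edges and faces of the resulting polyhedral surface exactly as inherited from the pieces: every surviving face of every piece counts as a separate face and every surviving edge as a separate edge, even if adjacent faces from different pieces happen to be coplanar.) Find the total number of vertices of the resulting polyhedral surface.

11

A pentagonal bipyramid: V=7, E=15, F=10.
Attach a pentagonal bipyramid (V=7, E=15, F=10) along a 3-gon: merge 3 vertices and 3 edges, delete both glued faces → V=11, E=27, F=18.
Check: V − E + F = 11 − 27 + 18 = 2.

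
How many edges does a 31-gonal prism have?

A prism on an n-gon has two n-gon bases and n rectangular sides: V = 2·31 = 62, E = 3·31 = 93, F = 31 + 2 = 33.
Check: V − E + F = 62 − 93 + 33 = 2.

93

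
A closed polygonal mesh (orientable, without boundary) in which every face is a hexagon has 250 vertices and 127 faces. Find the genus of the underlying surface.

Every face is a hexagon, so 2E = 6·127 = 762, giving E = 381.
χ = V − E + F = 250 − 381 + 127 = -4.
For a closed orientable surface χ = 2 − 2g, so g = (2 − (-4))/2 = 3.

3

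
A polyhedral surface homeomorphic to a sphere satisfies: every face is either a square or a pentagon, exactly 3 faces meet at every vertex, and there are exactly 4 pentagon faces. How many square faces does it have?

Let x be the number of squares; then F = 4 + x.
Edge–face incidences: 2E = 5·4 + 4·x = 20 + 4x.
Every vertex has degree 3, so 3V = 2E.
Euler: V − E + F = 2 ⇒ (2E)/3 − E + (4 + x) = 2.
Multiply by 6: 2·(2E) − 3·(2E) + 6·(4 + x) = 12, i.e. 24 + 6x − (20 + 4x) = 12.
Collecting terms: 2x + 4 = 12, so 2x = 8, so x = 4.
Then 2E = 20 + 4·4 = 36, so E = 18, V = 2E/3 = 12, F = 4 + 4 = 8.

4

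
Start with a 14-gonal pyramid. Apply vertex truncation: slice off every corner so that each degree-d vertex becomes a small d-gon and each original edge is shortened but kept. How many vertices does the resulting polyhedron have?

The base solid has V = 15, E = 28, F = 15.
Truncation replaces each original edge-end by a new vertex, so V′ = 2E = 56.
Each original edge survives, and each old vertex of degree d contributes d new edges; summing degrees gives Σd = 2E, so E′ = E + 2E = 3E = 84.
Each original face survives and each original vertex becomes one new face: F′ = F + V = 30.

56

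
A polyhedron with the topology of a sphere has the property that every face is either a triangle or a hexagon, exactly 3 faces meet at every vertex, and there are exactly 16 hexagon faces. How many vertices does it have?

36

Let x be the number of triangles; then F = 16 + x.
Edge–face incidences: 2E = 6·16 + 3·x = 96 + 3x.
Every vertex has degree 3, so 3V = 2E.
Euler: V − E + F = 2 ⇒ (2E)/3 − E + (16 + x) = 2.
Multiply by 6: 2·(2E) − 3·(2E) + 6·(16 + x) = 12, i.e. 96 + 6x − (96 + 3x) = 12.
Collecting terms: 3x = 12, so x = 4.
Then 2E = 96 + 3·4 = 108, so E = 54, V = 2E/3 = 36, F = 16 + 4 = 20.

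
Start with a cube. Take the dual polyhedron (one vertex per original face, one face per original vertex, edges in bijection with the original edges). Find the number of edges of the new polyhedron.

12

The base solid has V = 8, E = 12, F = 6.
The dual swaps V and F and preserves E: V′ = F = 6, E′ = E = 12, F′ = V = 8.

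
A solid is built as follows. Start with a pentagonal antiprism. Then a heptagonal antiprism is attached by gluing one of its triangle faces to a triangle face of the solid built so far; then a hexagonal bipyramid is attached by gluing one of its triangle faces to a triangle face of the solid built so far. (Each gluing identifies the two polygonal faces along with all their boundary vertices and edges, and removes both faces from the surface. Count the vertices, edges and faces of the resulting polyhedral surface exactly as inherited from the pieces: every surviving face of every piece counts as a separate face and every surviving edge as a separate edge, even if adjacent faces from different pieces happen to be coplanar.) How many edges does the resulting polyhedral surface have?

A pentagonal antiprism: V=10, E=20, F=12.
Attach a heptagonal antiprism (V=14, E=28, F=16) along a 3-gon: merge 3 vertices and 3 edges, delete both glued faces → V=21, E=45, F=26.
Attach a hexagonal bipyramid (V=8, E=18, F=12) along a 3-gon: merge 3 vertices and 3 edges, delete both glued faces → V=26, E=60, F=36.
Check: V − E + F = 26 − 60 + 36 = 2.

60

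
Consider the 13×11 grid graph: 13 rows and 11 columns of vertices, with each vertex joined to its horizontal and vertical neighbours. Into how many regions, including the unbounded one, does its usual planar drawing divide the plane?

121

The grid has V = 13·11 = 143 vertices and E = 13·10 + 11·12 = 262 edges.
F = 2 − V + E = 2 − 143 + 262 = 121.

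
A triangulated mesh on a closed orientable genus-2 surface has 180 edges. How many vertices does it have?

χ = 2 − 2·2 = -2, and every face is a triangle so 3F = 2E.
F = 2E/3 = 120. Then V = -2 + E − F = -2 + 180 − 120 = 58.

58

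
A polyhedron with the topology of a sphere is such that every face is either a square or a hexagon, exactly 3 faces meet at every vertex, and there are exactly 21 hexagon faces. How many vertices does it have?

Let x be the number of squares; then F = 21 + x.
Edge–face incidences: 2E = 6·21 + 4·x = 126 + 4x.
Every vertex has degree 3, so 3V = 2E.
Euler: V − E + F = 2 ⇒ (2E)/3 − E + (21 + x) = 2.
Multiply by 6: 2·(2E) − 3·(2E) + 6·(21 + x) = 12, i.e. 126 + 6x − (126 + 4x) = 12.
Collecting terms: 2x = 12, so x = 6.
Then 2E = 126 + 4·6 = 150, so E = 75, V = 2E/3 = 50, F = 21 + 6 = 27.

50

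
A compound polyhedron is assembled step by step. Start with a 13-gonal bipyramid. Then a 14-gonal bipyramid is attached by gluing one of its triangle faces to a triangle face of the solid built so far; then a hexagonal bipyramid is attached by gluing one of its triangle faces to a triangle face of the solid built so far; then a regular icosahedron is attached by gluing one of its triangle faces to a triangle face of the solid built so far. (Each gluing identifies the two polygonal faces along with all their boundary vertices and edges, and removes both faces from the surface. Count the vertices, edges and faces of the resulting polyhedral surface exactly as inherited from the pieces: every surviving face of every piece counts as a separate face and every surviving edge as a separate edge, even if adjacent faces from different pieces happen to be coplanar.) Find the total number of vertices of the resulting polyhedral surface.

A 13-gonal bipyramid: V=15, E=39, F=26.
Attach a 14-gonal bipyramid (V=16, E=42, F=28) along a 3-gon: merge 3 vertices and 3 edges, delete both glued faces → V=28, E=78, F=52.
Attach a hexagonal bipyramid (V=8, E=18, F=12) along a 3-gon: merge 3 vertices and 3 edges, delete both glued faces → V=33, E=93, F=62.
Attach a regular icosahedron (V=12, E=30, F=20) along a 3-gon: merge 3 vertices and 3 edges, delete both glued faces → V=42, E=120, F=80.
Check: V − E + F = 42 − 120 + 80 = 2.

42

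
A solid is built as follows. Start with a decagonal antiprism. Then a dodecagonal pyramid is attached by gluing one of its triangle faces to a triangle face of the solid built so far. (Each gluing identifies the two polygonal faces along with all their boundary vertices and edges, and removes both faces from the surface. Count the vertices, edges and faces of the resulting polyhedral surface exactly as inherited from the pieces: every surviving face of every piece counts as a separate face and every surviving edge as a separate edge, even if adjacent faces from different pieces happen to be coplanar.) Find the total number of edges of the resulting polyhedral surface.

61

A decagonal antiprism: V=20, E=40, F=22.
Attach a dodecagonal pyramid (V=13, E=24, F=13) along a 3-gon: merge 3 vertices and 3 edges, delete both glued faces → V=30, E=61, F=33.
Check: V − E + F = 30 − 61 + 33 = 2.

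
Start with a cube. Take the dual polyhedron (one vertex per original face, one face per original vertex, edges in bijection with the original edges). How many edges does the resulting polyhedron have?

12

The base solid has V = 8, E = 12, F = 6.
The dual swaps V and F and preserves E: V′ = F = 6, E′ = E = 12, F′ = V = 8.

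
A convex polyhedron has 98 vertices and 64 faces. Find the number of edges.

Here V − E + F = 2.
E = V + F − (2) = 98 + 64 − (2) = 160.

160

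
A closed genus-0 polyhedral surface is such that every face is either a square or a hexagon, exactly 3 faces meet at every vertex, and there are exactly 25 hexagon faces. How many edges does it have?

Let x be the number of squares; then F = 25 + x.
Edge–face incidences: 2E = 6·25 + 4·x = 150 + 4x.
Every vertex has degree 3, so 3V = 2E.
Euler: V − E + F = 2 ⇒ (2E)/3 − E + (25 + x) = 2.
Multiply by 6: 2·(2E) − 3·(2E) + 6·(25 + x) = 12, i.e. 150 + 6x − (150 + 4x) = 12.
Collecting terms: 2x = 12, so x = 6.
Then 2E = 150 + 4·6 = 174, so E = 87, V = 2E/3 = 58, F = 25 + 6 = 31.

87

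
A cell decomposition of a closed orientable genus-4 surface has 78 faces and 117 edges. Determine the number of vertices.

33

For a closed orientable surface of genus 4, χ = 2 − 2·4 = -6.
V = -6 + E − F = -6 + 117 − 78 = 33.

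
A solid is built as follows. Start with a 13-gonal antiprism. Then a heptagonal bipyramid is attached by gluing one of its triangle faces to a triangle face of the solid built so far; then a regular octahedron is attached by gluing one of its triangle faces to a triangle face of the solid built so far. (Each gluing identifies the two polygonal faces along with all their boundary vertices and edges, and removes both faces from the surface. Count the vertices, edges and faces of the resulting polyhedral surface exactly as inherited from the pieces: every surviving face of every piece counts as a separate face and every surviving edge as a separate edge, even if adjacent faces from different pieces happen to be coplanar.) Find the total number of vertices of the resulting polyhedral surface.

A 13-gonal antiprism: V=26, E=52, F=28.
Attach a heptagonal bipyramid (V=9, E=21, F=14) along a 3-gon: merge 3 vertices and 3 edges, delete both glued faces → V=32, E=70, F=40.
Attach a regular octahedron (V=6, E=12, F=8) along a 3-gon: merge 3 vertices and 3 edges, delete both glued faces → V=35, E=79, F=46.
Check: V − E + F = 35 − 79 + 46 = 2.

35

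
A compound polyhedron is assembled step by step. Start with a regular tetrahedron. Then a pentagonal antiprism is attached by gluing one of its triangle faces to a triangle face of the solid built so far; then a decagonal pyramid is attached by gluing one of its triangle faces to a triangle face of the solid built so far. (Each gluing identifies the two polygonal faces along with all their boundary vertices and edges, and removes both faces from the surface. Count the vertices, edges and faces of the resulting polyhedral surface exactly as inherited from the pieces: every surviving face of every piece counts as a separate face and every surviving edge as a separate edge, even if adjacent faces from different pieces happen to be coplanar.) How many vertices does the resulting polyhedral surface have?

A regular tetrahedron: V=4, E=6, F=4.
Attach a pentagonal antiprism (V=10, E=20, F=12) along a 3-gon: merge 3 vertices and 3 edges, delete both glued faces → V=11, E=23, F=14.
Attach a decagonal pyramid (V=11, E=20, F=11) along a 3-gon: merge 3 vertices and 3 edges, delete both glued faces → V=19, E=40, F=23.
Check: V − E + F = 19 − 40 + 23 = 2.

19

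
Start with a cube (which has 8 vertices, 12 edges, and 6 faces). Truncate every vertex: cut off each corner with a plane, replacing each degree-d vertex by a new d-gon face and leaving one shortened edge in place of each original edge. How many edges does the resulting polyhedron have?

Truncation replaces each original edge-end by a new vertex, so V′ = 2E = 24.
Each original edge survives, and each old vertex of degree d contributes d new edges; summing degrees gives Σd = 2E, so E′ = E + 2E = 3E = 36.
Each original face survives and each original vertex becomes one new face: F′ = F + V = 14.

36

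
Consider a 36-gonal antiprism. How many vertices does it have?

An antiprism on an n-gon has two n-gon caps and 2n triangles: V = 2·36 = 72, E = 4·36 = 144, F = 2·36 + 2 = 74.

72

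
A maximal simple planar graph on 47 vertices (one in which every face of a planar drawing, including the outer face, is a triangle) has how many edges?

135

In a plane triangulation 3F = 2E and V − E + F = 2, so E = 3V − 6 = 3·47 − 6 = 135.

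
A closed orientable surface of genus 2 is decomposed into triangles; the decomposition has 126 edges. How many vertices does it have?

40

χ = 2 − 2·2 = -2, and every face is a triangle so 3F = 2E.
F = 2E/3 = 84. Then V = -2 + E − F = -2 + 126 − 84 = 40.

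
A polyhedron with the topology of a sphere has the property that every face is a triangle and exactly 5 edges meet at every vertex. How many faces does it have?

20

Each face has 3 edges and each edge borders two faces, so 2E = 3F.
Each vertex has degree 5, so 5V = 2E and hence V = 3F/5.
Euler: V − E + F = 2 ⇒ (3F/5) − (3F/2) + F = 2.
Multiply by 10: (6 − 15 + 10)F = 20, i.e. 1F = 20.
So F = 20, E = 3·20/2 = 30, V = 3·20/5 = 12.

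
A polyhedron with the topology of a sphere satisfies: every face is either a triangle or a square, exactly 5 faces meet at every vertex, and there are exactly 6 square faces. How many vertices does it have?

24

Let x be the number of triangles; then F = 6 + x.
Edge–face incidences: 2E = 4·6 + 3·x = 24 + 3x.
Every vertex has degree 5, so 5V = 2E.
Euler: V − E + F = 2 ⇒ (2E)/5 − E + (6 + x) = 2.
Multiply by 10: 2·(2E) − 5·(2E) + 10·(6 + x) = 20, i.e. 60 + 10x − 3·(24 + 3x) = 20.
Collecting terms: x − 12 = 20, so x = 32.
Then 2E = 24 + 3·32 = 120, so E = 60, V = 2E/5 = 24, F = 6 + 32 = 38.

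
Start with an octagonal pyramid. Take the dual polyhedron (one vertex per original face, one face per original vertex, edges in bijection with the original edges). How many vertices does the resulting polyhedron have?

The base solid has V = 9, E = 16, F = 9.
The dual swaps V and F and preserves E: V′ = F = 9, E′ = E = 16, F′ = V = 9.

9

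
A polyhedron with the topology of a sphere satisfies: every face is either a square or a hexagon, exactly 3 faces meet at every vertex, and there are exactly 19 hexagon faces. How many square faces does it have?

Let x be the number of squares; then F = 19 + x.
Edge–face incidences: 2E = 6·19 + 4·x = 114 + 4x.
Every vertex has degree 3, so 3V = 2E.
Euler: V − E + F = 2 ⇒ (2E)/3 − E + (19 + x) = 2.
Multiply by 6: 2·(2E) − 3·(2E) + 6·(19 + x) = 12, i.e. 114 + 6x − (114 + 4x) = 12.
Collecting terms: 2x = 12, so x = 6.
Then 2E = 114 + 4·6 = 138, so E = 69, V = 2E/3 = 46, F = 19 + 6 = 25.

6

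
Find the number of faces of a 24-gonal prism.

A prism on an n-gon has two n-gon bases and n rectangular sides: V = 2·24 = 48, E = 3·24 = 72, F = 24 + 2 = 26.

26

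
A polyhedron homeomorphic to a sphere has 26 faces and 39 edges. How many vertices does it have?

Here V − E + F = 2.
V = 2 + E − F = 2 + 39 − 26 = 15.

15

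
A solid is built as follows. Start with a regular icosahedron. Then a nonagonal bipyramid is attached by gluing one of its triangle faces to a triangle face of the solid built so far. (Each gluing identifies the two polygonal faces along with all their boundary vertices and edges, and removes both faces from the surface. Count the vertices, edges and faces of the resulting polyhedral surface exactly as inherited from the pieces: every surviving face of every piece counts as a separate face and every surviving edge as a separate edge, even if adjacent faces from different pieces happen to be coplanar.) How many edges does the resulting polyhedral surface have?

A regular icosahedron: V=12, E=30, F=20.
Attach a nonagonal bipyramid (V=11, E=27, F=18) along a 3-gon: merge 3 vertices and 3 edges, delete both glued faces → V=20, E=54, F=36.
Check: V − E + F = 20 − 54 + 36 = 2.

54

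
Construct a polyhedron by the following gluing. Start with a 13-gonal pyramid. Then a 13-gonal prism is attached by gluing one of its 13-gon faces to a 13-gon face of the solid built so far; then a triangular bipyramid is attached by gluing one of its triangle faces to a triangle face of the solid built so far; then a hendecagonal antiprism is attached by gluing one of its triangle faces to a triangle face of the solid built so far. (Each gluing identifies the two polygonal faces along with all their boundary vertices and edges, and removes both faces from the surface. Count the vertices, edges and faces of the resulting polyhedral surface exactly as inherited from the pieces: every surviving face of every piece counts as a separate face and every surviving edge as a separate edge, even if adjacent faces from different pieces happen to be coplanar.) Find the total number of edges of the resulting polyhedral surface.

A 13-gonal pyramid: V=14, E=26, F=14.
Attach a 13-gonal prism (V=26, E=39, F=15) along a 13-gon: merge 13 vertices and 13 edges, delete both glued faces → V=27, E=52, F=27.
Attach a triangular bipyramid (V=5, E=9, F=6) along a 3-gon: merge 3 vertices and 3 edges, delete both glued faces → V=29, E=58, F=31.
Attach a hendecagonal antiprism (V=22, E=44, F=24) along a 3-gon: merge 3 vertices and 3 edges, delete both glued faces → V=48, E=99, F=53.
Check: V − E + F = 48 − 99 + 53 = 2.

99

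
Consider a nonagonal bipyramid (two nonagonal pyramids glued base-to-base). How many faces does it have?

18

A bipyramid over an n-gon has 2n triangular faces and n + 2 vertices: V = 9 + 2 = 11, E = 3·9 = 27, F = 2·9 = 18.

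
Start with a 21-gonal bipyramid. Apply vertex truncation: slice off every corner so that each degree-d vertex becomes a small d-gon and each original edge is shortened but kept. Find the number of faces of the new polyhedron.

65

The base solid has V = 23, E = 63, F = 42.
Truncation replaces each original edge-end by a new vertex, so V′ = 2E = 126.
Each original edge survives, and each old vertex of degree d contributes d new edges; summing degrees gives Σd = 2E, so E′ = E + 2E = 3E = 189.
Each original face survives and each original vertex becomes one new face: F′ = F + V = 65.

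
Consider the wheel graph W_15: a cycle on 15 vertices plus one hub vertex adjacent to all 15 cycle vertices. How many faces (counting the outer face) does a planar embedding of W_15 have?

W_15 has V = 15 + 1 = 16 vertices and E = 2·15 = 30 edges.
By Euler's formula F = 2 − V + E = 2 − 16 + 30 = 16.

16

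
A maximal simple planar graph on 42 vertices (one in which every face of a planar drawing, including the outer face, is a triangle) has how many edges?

In a plane triangulation 3F = 2E and V − E + F = 2, so E = 3V − 6 = 3·42 − 6 = 120.

120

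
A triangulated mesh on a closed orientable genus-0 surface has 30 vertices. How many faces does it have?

χ = 2 − 2·0 = 2, and every face is a triangle so 3F = 2E.
V − E + F = 2 with E = 3F/2 gives 30 − (3/2 − 1)·F = 2, so F = 56 and E = 84.

56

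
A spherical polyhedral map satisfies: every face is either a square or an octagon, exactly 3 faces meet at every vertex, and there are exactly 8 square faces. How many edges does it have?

Let x be the number of octagons; then F = 8 + x.
Edge–face incidences: 2E = 4·8 + 8·x = 32 + 8x.
Every vertex has degree 3, so 3V = 2E.
Euler: V − E + F = 2 ⇒ (2E)/3 − E + (8 + x) = 2.
Multiply by 6: 2·(2E) − 3·(2E) + 6·(8 + x) = 12, i.e. 48 + 6x − (32 + 8x) = 12.
Collecting terms: −2x + 16 = 12, so −2x = −4, so x = 2.
Then 2E = 32 + 8·2 = 48, so E = 24, V = 2E/3 = 16, F = 8 + 2 = 10.

24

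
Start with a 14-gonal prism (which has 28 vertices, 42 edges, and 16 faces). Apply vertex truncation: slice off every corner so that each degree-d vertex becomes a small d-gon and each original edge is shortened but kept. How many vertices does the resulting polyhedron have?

Truncation replaces each original edge-end by a new vertex, so V′ = 2E = 84.
Each original edge survives, and each old vertex of degree d contributes d new edges; summing degrees gives Σd = 2E, so E′ = E + 2E = 3E = 126.
Each original face survives and each original vertex becomes one new face: F′ = F + V = 44.

84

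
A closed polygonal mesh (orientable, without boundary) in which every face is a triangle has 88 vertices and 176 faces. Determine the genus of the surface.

Every face is a triangle, so 2E = 3·176 = 528, giving E = 264.
χ = V − E + F = 88 − 264 + 176 = 0.
For a closed orientable surface χ = 2 − 2g, so g = (2 − (0))/2 = 1.

1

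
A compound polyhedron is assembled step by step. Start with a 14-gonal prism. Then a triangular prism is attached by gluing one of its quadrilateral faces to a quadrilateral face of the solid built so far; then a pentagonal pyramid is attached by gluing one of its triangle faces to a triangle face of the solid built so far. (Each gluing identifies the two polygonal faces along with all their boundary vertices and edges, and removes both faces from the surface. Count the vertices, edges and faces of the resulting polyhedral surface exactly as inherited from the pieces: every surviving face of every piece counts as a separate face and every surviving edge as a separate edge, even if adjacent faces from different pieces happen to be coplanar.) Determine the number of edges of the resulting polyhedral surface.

A 14-gonal prism: V=28, E=42, F=16.
Attach a triangular prism (V=6, E=9, F=5) along a 4-gon: merge 4 vertices and 4 edges, delete both glued faces → V=30, E=47, F=19.
Attach a pentagonal pyramid (V=6, E=10, F=6) along a 3-gon: merge 3 vertices and 3 edges, delete both glued faces → V=33, E=54, F=23.
Check: V − E + F = 33 − 54 + 23 = 2.

54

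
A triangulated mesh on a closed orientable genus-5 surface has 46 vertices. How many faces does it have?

108

χ = 2 − 2·5 = -8, and every face is a triangle so 3F = 2E.
V − E + F = -8 with E = 3F/2 gives 46 − (3/2 − 1)·F = -8, so F = 108 and E = 162.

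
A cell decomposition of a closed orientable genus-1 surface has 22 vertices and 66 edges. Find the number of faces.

44

For a closed orientable surface of genus 1, χ = 2 − 2·1 = 0.
F = 0 − V + E = 0 − 22 + 66 = 44.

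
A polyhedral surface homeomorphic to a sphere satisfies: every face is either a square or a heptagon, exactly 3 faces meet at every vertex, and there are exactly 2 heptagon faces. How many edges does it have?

21

Let x be the number of squares; then F = 2 + x.
Edge–face incidences: 2E = 7·2 + 4·x = 14 + 4x.
Every vertex has degree 3, so 3V = 2E.
Euler: V − E + F = 2 ⇒ (2E)/3 − E + (2 + x) = 2.
Multiply by 6: 2·(2E) − 3·(2E) + 6·(2 + x) = 12, i.e. 12 + 6x − (14 + 4x) = 12.
Collecting terms: 2x − 2 = 12, so 2x = 14, so x = 7.
Then 2E = 14 + 4·7 = 42, so E = 21, V = 2E/3 = 14, F = 2 + 7 = 9.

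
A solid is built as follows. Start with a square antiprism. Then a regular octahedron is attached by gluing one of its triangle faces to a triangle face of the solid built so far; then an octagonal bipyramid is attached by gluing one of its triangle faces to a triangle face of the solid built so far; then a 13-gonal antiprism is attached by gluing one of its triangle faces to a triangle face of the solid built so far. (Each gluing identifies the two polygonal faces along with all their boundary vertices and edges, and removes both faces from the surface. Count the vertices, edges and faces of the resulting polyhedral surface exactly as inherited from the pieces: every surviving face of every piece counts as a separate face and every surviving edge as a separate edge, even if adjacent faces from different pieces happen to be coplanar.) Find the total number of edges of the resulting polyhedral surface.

A square antiprism: V=8, E=16, F=10.
Attach a regular octahedron (V=6, E=12, F=8) along a 3-gon: merge 3 vertices and 3 edges, delete both glued faces → V=11, E=25, F=16.
Attach an octagonal bipyramid (V=10, E=24, F=16) along a 3-gon: merge 3 vertices and 3 edges, delete both glued faces → V=18, E=46, F=30.
Attach a 13-gonal antiprism (V=26, E=52, F=28) along a 3-gon: merge 3 vertices and 3 edges, delete both glued faces → V=41, E=95, F=56.
Check: V − E + F = 41 − 95 + 56 = 2.

95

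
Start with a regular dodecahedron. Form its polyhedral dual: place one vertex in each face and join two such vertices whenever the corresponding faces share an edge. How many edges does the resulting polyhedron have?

The base solid has V = 20, E = 30, F = 12.
The dual swaps V and F and preserves E: V′ = F = 12, E′ = E = 30, F′ = V = 20.

30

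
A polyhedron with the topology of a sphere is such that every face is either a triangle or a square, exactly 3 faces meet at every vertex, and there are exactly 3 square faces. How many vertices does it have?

6

Let x be the number of triangles; then F = 3 + x.
Edge–face incidences: 2E = 4·3 + 3·x = 12 + 3x.
Every vertex has degree 3, so 3V = 2E.
Euler: V − E + F = 2 ⇒ (2E)/3 − E + (3 + x) = 2.
Multiply by 6: 2·(2E) − 3·(2E) + 6·(3 + x) = 12, i.e. 18 + 6x − (12 + 3x) = 12.
Collecting terms: 3x + 6 = 12, so 3x = 6, so x = 2.
Then 2E = 12 + 3·2 = 18, so E = 9, V = 2E/3 = 6, F = 3 + 2 = 5.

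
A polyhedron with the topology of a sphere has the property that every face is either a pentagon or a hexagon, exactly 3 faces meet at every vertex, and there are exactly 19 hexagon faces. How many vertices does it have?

58

Let x be the number of pentagons; then F = 19 + x.
Edge–face incidences: 2E = 6·19 + 5·x = 114 + 5x.
Every vertex has degree 3, so 3V = 2E.
Euler: V − E + F = 2 ⇒ (2E)/3 − E + (19 + x) = 2.
Multiply by 6: 2·(2E) − 3·(2E) + 6·(19 + x) = 12, i.e. 114 + 6x − (114 + 5x) = 12.
Collecting terms: x = 12.
Then 2E = 114 + 5·12 = 174, so E = 87, V = 2E/3 = 58, F = 19 + 12 = 31.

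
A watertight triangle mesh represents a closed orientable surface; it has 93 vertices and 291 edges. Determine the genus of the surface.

3

Every face is a triangle and each edge borders two faces, so 3F = 2·291, giving F = 194.
χ = V − E + F = 93 − 291 + 194 = -4.
For a closed orientable surface χ = 2 − 2g, so g = (2 − (-4))/2 = 3.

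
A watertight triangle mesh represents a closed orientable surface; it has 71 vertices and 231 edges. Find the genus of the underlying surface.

Every face is a triangle and each edge borders two faces, so 3F = 2·231, giving F = 154.
χ = V − E + F = 71 − 231 + 154 = -6.
For a closed orientable surface χ = 2 − 2g, so g = (2 − (-6))/2 = 4.

4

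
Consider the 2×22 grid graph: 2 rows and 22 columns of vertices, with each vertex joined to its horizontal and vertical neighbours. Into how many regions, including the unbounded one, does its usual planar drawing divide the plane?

22

The grid has V = 2·22 = 44 vertices and E = 2·21 + 22·1 = 64 edges.
F = 2 − V + E = 2 − 44 + 64 = 22.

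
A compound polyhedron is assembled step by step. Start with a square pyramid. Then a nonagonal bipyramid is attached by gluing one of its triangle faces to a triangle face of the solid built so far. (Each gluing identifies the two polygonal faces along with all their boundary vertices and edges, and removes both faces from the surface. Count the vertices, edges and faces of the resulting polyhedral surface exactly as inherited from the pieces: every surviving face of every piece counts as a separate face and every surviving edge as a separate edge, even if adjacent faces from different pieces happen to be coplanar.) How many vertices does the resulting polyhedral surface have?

13

A square pyramid: V=5, E=8, F=5.
Attach a nonagonal bipyramid (V=11, E=27, F=18) along a 3-gon: merge 3 vertices and 3 edges, delete both glued faces → V=13, E=32, F=21.
Check: V − E + F = 13 − 32 + 21 = 2.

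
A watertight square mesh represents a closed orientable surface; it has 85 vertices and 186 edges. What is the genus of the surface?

Every face is a square and each edge borders two faces, so 4F = 2·186, giving F = 93.
χ = V − E + F = 85 − 186 + 93 = -8.
For a closed orientable surface χ = 2 − 2g, so g = (2 − (-8))/2 = 5.

5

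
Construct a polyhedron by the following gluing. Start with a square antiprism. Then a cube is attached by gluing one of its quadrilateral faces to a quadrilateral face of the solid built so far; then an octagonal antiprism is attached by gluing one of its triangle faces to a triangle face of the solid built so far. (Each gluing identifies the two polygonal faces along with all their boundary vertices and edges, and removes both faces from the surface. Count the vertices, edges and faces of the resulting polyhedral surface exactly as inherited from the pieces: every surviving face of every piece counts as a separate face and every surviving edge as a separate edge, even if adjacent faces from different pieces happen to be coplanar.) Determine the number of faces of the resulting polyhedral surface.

A square antiprism: V=8, E=16, F=10.
Attach a cube (V=8, E=12, F=6) along a 4-gon: merge 4 vertices and 4 edges, delete both glued faces → V=12, E=24, F=14.
Attach an octagonal antiprism (V=16, E=32, F=18) along a 3-gon: merge 3 vertices and 3 edges, delete both glued faces → V=25, E=53, F=30.
Check: V − E + F = 25 − 53 + 30 = 2.

30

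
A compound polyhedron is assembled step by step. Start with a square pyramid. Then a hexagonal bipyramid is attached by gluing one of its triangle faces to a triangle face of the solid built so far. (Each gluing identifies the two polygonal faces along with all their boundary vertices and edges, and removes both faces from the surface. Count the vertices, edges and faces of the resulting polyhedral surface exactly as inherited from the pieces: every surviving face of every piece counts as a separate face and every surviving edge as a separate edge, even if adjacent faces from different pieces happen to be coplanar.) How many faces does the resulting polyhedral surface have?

A square pyramid: V=5, E=8, F=5.
Attach a hexagonal bipyramid (V=8, E=18, F=12) along a 3-gon: merge 3 vertices and 3 edges, delete both glued faces → V=10, E=23, F=15.
Check: V − E + F = 10 − 23 + 15 = 2.

15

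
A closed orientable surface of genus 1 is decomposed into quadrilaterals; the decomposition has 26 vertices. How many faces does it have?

χ = 2 − 2·1 = 0, and every face is a square so 4F = 2E.
V − E + F = 0 with E = 4F/2 gives 26 − (4/2 − 1)·F = 0, so F = 26 and E = 52.

26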